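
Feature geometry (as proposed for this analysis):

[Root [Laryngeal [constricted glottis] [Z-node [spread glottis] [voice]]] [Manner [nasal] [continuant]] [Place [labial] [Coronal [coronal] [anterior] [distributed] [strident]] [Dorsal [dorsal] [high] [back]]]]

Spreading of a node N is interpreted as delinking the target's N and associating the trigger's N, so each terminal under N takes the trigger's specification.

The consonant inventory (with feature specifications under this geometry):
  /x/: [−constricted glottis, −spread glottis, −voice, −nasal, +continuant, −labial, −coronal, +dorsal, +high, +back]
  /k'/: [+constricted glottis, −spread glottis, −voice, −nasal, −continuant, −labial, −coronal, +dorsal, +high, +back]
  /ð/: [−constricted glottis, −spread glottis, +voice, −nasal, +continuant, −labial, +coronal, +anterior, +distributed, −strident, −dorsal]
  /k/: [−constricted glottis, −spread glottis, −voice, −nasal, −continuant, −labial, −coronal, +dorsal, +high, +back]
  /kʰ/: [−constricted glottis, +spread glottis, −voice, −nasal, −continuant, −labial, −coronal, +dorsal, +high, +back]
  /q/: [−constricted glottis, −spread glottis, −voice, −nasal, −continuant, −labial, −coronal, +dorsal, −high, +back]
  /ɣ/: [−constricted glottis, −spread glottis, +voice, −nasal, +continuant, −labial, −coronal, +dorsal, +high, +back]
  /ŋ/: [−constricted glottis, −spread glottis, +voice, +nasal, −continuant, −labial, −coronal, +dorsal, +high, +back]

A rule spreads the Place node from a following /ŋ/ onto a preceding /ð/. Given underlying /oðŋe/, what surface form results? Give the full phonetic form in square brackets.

The Place node dominates the terminals [labial], [coronal], [anterior], [distributed], [strident], [dorsal], [high], [back].
The target acquires /ŋ/'s values for everything under Place — [−labial], [−coronal], [+dorsal], [+high], [+back] — while keeping its own [constricted glottis], [spread glottis], [voice], ….
Among the inventory, only /ɣ/ has exactly this specification, giving the surface form [oɣŋe].

[oɣŋe]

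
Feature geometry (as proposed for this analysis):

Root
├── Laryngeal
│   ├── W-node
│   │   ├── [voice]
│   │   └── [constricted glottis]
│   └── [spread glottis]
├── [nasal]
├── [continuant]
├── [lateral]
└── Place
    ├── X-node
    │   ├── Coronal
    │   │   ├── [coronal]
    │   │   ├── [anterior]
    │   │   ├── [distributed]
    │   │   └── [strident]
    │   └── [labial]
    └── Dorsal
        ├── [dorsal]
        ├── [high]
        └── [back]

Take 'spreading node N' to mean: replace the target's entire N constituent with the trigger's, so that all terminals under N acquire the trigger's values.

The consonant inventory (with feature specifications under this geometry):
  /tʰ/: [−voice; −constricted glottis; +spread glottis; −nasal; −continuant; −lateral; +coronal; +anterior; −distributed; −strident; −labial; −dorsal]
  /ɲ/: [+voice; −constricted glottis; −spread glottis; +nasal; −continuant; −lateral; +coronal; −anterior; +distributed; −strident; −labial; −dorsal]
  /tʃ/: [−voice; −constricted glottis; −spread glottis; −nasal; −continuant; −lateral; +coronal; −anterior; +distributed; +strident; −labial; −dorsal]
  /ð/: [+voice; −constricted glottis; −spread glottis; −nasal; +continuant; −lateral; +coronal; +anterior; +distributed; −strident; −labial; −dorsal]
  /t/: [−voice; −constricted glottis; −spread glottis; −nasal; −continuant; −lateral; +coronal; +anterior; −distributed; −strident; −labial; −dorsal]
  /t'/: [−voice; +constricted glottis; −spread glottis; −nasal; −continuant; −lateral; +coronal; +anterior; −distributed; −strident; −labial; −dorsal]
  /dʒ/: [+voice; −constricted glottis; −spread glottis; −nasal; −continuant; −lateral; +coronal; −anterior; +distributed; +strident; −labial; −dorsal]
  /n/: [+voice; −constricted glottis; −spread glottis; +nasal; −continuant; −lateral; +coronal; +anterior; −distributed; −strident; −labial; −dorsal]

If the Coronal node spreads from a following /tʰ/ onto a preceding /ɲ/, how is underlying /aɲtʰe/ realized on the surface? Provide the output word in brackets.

Coronal immediately or transitively dominates [coronal], [anterior], [distributed], [strident].
Spreading Coronal from /tʰ/ onto /ɲ/ replaces those values with /tʰ/'s: [+coronal], [+anterior], [−distributed], [−strident]. Features outside Coronal ([voice], [constricted glottis], [spread glottis], …) stay as in /ɲ/.
Among the inventory, only /n/ has exactly this specification, giving the surface form [antʰe].

[antʰe]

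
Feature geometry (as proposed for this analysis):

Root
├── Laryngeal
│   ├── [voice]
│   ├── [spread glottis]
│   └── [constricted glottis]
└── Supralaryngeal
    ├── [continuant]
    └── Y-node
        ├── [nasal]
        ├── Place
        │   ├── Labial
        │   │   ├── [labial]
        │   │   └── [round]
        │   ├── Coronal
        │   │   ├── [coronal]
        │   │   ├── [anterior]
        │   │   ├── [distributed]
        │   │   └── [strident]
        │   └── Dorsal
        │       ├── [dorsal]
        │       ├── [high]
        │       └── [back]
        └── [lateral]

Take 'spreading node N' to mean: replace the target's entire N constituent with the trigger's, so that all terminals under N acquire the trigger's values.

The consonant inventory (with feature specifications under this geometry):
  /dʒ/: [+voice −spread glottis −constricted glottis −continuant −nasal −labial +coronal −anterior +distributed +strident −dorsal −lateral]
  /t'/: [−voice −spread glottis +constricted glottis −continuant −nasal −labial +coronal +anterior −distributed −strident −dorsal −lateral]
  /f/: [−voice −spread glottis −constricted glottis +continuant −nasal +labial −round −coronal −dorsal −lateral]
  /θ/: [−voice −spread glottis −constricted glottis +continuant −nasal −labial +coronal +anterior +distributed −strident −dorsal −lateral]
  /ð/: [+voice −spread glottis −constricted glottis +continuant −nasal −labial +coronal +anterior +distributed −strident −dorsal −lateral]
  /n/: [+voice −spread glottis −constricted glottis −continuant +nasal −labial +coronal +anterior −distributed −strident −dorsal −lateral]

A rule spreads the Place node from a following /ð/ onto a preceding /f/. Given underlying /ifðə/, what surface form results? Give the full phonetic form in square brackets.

Terminals under Place in this geometry: [labial], [round], [coronal], [anterior], [distributed], [strident], [dorsal], [high], [back].
Spreading Place from /ð/ onto /f/ replaces those values with /ð/'s: [−labial], [+coronal], [+anterior], [+distributed], [−strident], [−dorsal]. Features outside Place ([voice], [spread glottis], [constricted glottis], …) stay as in /f/.
This feature bundle is that of [θ], so /ifðə/ surfaces as [iθðə].

[iθðə]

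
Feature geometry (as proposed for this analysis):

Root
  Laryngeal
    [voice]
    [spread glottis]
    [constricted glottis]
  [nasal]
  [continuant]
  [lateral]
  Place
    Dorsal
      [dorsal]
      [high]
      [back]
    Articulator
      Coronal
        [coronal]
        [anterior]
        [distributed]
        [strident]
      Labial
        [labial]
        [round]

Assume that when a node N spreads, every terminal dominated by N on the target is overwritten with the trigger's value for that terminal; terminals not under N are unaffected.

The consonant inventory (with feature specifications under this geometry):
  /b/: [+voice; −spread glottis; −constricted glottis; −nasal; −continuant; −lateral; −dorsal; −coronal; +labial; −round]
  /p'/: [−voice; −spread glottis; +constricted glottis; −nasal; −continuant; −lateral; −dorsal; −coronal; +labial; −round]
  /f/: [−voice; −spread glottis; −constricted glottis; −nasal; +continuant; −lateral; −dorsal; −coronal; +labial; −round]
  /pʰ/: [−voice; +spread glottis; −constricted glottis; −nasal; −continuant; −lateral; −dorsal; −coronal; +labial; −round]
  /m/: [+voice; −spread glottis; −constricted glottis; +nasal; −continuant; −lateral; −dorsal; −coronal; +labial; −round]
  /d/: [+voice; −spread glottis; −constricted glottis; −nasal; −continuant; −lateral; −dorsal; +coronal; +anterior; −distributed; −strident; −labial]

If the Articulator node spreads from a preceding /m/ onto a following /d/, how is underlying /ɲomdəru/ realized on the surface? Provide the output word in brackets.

Articulator immediately or transitively dominates [coronal], [anterior], [distributed], [strident], [labial], [round].
Spreading Articulator from /m/ onto /d/ replaces those values with /m/'s: [−coronal], [+labial], [−round]. Features outside Articulator ([voice], [spread glottis], [constricted glottis], …) stay as in /d/.
This feature bundle is that of [b], so /ɲomdəru/ surfaces as [ɲombəru].

[ɲombəru]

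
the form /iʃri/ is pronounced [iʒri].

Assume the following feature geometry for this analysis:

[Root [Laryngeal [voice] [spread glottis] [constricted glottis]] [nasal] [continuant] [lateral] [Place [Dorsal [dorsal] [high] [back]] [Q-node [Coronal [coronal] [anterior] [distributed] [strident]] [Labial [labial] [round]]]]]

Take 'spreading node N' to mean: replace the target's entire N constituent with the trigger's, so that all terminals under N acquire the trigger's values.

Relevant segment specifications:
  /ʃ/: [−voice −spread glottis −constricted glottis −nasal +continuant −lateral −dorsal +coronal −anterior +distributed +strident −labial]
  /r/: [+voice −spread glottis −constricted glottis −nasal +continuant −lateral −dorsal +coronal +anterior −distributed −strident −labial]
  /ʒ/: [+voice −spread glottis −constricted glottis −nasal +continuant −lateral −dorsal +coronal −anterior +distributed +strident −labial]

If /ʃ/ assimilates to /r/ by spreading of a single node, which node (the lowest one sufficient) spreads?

[voice]

/ʃ/ and [ʒ] differ in [voice]; every other specified feature is identical.
Only a single terminal changes, and /r/ supplies the new value, so [voice] itself is the minimal spreading constituent.
[anterior], [distributed] stay as in /ʃ/ although /r/ differs there, so no node dominating them spread; among the remaining candidates [voice] is the lowest that derives the output.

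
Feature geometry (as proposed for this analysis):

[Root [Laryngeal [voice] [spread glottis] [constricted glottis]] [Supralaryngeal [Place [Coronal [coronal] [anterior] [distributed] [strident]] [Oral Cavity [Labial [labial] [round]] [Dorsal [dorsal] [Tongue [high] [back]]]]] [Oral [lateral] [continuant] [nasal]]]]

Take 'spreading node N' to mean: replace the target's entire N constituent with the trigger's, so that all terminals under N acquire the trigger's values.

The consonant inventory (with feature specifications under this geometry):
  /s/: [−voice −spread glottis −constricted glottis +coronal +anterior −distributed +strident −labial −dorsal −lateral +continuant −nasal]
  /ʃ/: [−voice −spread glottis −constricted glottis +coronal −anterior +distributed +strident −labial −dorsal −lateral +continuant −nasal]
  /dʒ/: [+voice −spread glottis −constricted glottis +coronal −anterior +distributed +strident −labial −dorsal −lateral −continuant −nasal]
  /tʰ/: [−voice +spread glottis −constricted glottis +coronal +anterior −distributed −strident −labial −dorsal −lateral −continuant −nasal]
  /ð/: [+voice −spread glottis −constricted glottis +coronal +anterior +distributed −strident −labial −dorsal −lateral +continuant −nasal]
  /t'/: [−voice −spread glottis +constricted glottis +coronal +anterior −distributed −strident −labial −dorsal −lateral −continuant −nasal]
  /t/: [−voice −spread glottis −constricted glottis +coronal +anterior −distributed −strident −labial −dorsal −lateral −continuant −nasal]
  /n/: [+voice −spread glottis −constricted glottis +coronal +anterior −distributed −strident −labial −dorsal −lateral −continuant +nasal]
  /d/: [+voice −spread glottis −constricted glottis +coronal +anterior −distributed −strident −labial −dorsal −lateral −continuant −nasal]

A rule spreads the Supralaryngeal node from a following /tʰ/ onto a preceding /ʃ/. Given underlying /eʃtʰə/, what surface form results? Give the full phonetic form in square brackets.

[ettʰə]

Terminals under Supralaryngeal in this geometry: [coronal], [anterior], [distributed], [strident], [labial], [round], [dorsal], [high], [back], [lateral], [continuant], [nasal].
The target acquires /tʰ/'s values for everything under Supralaryngeal — [+coronal], [+anterior], [−distributed], [−strident], [−labial], [−dorsal], [−lateral], [−continuant], [−nasal] — while keeping its own [voice], [spread glottis], [constricted glottis].
This feature bundle is that of [t], so /eʃtʰə/ surfaces as [ettʰə].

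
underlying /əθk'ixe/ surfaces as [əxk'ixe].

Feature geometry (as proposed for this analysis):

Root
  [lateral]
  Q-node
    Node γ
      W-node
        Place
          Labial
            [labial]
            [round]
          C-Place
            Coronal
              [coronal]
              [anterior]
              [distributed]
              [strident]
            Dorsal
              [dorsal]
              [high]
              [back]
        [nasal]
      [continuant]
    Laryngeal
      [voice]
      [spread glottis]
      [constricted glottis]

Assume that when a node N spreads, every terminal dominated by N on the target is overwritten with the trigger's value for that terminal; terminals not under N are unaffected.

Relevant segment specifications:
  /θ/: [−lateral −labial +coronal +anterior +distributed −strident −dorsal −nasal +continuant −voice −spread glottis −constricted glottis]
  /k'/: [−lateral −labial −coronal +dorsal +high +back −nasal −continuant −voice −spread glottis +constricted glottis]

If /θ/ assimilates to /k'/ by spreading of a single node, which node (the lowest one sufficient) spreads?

/θ/ and [x] differ in [coronal], [anterior], [distributed], [strident], [dorsal], [high], [back]; every other specified feature is identical.
In this geometry the lowest node dominating all of them is C-Place: every daughter of C-Place dominates only a proper subset, so no lower node suffices.
Spreading C-Place from /k'/ overwrites each of those terminals with /k'/'s values, yielding exactly [x].
[continuant], [constricted glottis] stay as in /θ/ although /k'/ differs there, so no node dominating them spread; among the remaining candidates C-Place is the lowest that derives the output.

C-Place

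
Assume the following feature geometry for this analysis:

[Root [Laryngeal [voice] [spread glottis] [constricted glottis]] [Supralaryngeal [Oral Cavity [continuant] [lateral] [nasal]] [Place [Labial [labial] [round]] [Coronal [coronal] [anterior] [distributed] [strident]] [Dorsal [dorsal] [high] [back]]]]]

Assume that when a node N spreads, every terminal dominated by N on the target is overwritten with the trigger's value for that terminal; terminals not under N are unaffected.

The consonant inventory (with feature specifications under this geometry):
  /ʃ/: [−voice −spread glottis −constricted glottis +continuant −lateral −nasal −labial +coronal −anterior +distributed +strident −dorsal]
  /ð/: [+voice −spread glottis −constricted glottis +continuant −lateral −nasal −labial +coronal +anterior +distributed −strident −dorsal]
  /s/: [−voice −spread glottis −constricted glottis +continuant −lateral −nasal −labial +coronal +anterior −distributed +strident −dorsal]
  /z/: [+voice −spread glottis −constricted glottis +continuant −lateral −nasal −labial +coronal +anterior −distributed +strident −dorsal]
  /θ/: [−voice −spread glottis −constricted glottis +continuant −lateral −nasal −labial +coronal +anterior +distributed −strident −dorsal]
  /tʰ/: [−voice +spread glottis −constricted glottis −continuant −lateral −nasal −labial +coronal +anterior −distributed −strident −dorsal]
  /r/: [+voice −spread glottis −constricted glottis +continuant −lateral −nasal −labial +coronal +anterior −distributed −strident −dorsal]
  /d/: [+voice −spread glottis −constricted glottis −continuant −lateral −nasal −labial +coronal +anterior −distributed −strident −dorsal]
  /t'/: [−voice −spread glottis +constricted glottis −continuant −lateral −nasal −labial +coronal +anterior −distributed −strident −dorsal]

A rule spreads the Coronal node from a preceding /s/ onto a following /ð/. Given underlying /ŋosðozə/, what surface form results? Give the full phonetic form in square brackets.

Coronal immediately or transitively dominates [coronal], [anterior], [distributed], [strident].
After delinking /ð/'s Coronal and linking /s/'s, the affected terminals become [+coronal], [+anterior], [−distributed], [+strident]; [voice], [spread glottis], [constricted glottis], … (outside Coronal) are retained from /ð/.
The resulting bundle matches /z/ in the inventory; substituting it for /ð/ gives [ŋoszozə].

[ŋoszozə]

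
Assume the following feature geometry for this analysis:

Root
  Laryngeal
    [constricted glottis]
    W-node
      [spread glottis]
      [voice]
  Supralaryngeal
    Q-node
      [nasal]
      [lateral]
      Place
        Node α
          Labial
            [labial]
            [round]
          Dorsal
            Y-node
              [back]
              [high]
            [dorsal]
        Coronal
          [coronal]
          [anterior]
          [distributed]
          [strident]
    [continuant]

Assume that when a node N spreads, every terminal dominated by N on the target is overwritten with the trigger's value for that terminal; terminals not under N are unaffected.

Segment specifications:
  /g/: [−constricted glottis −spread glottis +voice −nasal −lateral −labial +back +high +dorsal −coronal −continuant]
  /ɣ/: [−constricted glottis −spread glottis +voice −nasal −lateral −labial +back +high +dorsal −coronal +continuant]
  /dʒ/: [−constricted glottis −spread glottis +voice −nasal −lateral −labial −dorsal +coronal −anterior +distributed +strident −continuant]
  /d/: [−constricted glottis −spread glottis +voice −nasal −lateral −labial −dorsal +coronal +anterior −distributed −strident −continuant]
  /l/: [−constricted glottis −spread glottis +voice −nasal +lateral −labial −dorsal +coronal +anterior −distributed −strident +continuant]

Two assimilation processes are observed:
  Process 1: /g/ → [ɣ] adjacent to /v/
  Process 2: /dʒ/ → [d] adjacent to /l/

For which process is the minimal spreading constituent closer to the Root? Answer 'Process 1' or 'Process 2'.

Process 1

In Process 1, [continuant] changes, so the minimal spreading node is [continuant] at depth 2.
Process 2: the features that change are [anterior], [distributed], [strident]; the minimal node is Coronal (depth 4).
[continuant] (depth 2) sits above Coronal (depth 4), making Process 1 the one with the higher spreading node.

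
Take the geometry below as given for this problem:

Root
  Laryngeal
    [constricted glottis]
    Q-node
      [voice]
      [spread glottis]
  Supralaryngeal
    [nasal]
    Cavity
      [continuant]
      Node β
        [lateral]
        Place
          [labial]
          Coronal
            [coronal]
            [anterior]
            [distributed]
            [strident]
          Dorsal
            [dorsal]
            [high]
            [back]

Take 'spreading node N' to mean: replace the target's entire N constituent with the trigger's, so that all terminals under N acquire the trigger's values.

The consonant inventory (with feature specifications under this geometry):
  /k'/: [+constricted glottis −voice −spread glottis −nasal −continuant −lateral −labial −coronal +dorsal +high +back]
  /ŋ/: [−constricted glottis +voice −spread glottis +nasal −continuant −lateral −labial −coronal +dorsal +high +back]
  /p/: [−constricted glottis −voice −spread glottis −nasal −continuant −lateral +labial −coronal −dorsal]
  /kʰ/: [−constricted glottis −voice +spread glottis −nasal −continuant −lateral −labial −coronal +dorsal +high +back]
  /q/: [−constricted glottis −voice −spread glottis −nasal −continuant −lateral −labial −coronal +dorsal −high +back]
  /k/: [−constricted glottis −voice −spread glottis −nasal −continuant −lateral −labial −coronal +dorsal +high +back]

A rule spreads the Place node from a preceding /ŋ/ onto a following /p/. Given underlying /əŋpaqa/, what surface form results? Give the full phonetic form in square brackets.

[əŋkaqa]

The Place node dominates the terminals [labial], [coronal], [anterior], [distributed], [strident], [dorsal], [high], [back].
After delinking /p/'s Place and linking /ŋ/'s, the affected terminals become [−labial], [−coronal], [+dorsal], [+high], [+back]; [constricted glottis], [voice], [spread glottis], … (outside Place) are retained from /p/.
This feature bundle is that of [k], so /əŋpaqa/ surfaces as [əŋkaqa].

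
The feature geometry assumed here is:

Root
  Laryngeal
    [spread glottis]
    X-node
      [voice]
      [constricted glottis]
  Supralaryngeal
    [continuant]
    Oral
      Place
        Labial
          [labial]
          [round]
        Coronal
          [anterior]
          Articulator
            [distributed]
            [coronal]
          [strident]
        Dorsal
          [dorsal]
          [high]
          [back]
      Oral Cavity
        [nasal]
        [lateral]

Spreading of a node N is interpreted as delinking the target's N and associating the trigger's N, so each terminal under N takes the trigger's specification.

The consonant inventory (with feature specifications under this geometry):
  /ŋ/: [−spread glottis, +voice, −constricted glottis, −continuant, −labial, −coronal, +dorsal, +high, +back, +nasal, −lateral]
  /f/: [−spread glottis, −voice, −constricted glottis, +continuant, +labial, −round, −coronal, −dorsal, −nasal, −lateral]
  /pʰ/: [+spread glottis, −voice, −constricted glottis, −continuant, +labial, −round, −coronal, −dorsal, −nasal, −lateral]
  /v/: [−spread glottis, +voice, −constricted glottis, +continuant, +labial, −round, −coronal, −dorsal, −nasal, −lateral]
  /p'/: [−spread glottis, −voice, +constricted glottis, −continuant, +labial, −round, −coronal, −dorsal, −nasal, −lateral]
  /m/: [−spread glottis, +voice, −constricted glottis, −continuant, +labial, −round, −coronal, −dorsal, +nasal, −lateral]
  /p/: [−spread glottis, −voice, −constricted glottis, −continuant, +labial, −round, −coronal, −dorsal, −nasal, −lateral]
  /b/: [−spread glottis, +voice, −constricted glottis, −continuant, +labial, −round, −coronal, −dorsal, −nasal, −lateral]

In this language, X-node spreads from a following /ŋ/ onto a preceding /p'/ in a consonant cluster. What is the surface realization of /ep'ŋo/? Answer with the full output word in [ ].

[ebŋo]

Terminals under X-node in this geometry: [voice], [constricted glottis].
Spreading X-node from /ŋ/ onto /p'/ replaces those values with /ŋ/'s: [+voice], [−constricted glottis]. Features outside X-node ([spread glottis], [continuant], [labial], …) stay as in /p'/.
Among the inventory, only /b/ has exactly this specification, giving the surface form [ebŋo].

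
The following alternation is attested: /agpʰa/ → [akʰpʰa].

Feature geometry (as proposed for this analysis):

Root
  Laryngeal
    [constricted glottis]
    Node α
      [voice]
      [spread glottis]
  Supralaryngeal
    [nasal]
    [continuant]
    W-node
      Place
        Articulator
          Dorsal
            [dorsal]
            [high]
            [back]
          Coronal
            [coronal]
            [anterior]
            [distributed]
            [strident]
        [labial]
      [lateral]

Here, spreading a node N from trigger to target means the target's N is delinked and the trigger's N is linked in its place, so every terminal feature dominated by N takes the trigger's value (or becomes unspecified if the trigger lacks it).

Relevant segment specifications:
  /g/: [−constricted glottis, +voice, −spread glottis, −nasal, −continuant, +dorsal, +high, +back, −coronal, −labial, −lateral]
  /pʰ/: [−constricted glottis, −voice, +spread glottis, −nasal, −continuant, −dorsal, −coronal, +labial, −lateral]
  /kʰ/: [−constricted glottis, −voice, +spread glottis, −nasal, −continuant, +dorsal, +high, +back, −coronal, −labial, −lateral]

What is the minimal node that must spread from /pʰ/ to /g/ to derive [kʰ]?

Node α

/g/ and [kʰ] differ in [voice], [spread glottis]; every other specified feature is identical.
These terminals are all dominated by Node α, and no proper subconstituent of Node α covers them all; Node α is their lowest common ancestor.
Spreading Node α from /pʰ/ overwrites each of those terminals with /pʰ/'s values, yielding exactly [kʰ].
Features on which the two segments disagree outside Node α, such as [dorsal], [labial], are unchanged — nothing dominating them spread, and Node α is the minimal sufficient constituent.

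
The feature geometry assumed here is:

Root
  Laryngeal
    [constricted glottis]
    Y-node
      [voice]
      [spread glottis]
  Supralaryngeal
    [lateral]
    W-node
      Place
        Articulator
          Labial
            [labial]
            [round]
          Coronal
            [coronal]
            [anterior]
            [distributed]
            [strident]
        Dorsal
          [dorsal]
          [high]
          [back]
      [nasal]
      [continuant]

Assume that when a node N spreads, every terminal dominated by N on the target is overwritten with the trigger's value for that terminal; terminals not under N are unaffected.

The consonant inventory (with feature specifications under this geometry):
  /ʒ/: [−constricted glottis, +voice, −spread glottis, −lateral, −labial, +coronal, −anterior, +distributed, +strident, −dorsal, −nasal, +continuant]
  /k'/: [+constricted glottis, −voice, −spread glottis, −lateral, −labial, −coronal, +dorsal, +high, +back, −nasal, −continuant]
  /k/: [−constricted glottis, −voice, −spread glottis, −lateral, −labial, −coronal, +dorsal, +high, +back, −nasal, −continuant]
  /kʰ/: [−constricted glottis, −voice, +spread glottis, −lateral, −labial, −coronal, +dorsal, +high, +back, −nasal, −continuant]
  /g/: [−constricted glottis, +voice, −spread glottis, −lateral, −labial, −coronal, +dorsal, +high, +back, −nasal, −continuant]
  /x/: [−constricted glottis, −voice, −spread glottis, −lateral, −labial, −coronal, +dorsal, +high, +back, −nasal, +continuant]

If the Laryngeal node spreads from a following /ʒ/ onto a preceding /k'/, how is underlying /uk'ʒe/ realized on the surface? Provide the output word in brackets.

The Laryngeal node dominates the terminals [constricted glottis], [voice], [spread glottis].
The target acquires /ʒ/'s values for everything under Laryngeal — [−constricted glottis], [+voice], [−spread glottis] — while keeping its own [lateral], [labial], [coronal], ….
This feature bundle is that of [g], so /uk'ʒe/ surfaces as [ugʒe].

[ugʒe]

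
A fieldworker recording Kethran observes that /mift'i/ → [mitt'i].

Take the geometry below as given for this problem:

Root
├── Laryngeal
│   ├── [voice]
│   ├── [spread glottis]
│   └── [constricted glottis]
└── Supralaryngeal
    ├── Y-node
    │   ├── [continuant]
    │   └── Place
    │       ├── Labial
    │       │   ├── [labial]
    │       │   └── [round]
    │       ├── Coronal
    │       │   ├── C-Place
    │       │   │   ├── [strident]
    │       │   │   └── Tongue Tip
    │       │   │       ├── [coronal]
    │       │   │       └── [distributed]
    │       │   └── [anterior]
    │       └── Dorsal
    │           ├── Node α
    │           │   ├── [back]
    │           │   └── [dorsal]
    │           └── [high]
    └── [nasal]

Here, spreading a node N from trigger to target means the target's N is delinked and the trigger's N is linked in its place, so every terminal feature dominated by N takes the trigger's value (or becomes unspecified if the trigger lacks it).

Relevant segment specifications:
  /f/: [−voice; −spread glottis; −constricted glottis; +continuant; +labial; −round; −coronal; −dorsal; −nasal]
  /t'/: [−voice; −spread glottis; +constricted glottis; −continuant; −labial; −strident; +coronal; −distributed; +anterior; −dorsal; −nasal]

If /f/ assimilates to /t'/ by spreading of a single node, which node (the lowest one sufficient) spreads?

Y-node

Feature comparison: [continuant], [labial], [round], [coronal], [anterior], [distributed], [strident] differ between /f/ and [t]; the remaining terminals match.
These terminals are all dominated by Y-node, and no proper subconstituent of Y-node covers them all; Y-node is their lowest common ancestor.
Delinking /f/'s Y-node and associating /t'/'s Y-node gives precisely the feature bundle of [t].
[constricted glottis] stays as in /f/ although /t'/ differs there, so no node dominating it spread; among the remaining candidates Y-node is the lowest that derives the output.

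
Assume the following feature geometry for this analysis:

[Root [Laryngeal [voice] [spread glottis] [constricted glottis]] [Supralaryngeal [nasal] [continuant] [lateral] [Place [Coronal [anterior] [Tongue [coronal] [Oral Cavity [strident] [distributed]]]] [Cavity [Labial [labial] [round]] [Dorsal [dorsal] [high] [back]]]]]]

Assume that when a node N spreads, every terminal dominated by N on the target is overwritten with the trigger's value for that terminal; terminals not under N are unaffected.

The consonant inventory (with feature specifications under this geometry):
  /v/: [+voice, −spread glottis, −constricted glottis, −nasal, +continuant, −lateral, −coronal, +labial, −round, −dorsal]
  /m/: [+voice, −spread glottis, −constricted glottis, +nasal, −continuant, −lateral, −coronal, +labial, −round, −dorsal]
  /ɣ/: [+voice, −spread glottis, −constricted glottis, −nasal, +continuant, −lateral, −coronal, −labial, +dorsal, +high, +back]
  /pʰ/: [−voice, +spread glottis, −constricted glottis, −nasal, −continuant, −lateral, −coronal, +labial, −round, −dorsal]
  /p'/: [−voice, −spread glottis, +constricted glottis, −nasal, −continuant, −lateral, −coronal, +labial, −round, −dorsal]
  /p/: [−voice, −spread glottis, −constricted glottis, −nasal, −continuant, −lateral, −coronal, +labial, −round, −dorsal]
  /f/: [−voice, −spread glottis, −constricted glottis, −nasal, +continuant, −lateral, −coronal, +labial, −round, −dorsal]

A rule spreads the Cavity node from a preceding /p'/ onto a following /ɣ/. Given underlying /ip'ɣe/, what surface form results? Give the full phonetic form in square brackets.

[ip've]

Terminals under Cavity in this geometry: [labial], [round], [dorsal], [high], [back].
Spreading Cavity from /p'/ onto /ɣ/ replaces those values with /p'/'s: [+labial], [−round], [−dorsal]. Features outside Cavity ([voice], [spread glottis], [constricted glottis], …) stay as in /ɣ/.
The resulting bundle matches /v/ in the inventory; substituting it for /ɣ/ gives [ip've].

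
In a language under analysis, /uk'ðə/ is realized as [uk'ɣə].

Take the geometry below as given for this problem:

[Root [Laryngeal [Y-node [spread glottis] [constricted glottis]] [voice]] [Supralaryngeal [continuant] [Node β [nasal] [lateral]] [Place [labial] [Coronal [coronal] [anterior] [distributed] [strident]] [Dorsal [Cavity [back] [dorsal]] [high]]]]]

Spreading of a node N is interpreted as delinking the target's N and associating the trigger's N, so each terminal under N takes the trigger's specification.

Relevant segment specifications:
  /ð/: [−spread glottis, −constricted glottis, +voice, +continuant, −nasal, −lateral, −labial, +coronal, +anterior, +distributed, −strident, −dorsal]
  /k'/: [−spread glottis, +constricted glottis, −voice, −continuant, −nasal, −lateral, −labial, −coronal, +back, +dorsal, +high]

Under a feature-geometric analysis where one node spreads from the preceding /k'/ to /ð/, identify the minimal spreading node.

Place

Feature comparison: [coronal], [anterior], [distributed], [strident], [dorsal], [high], [back] differ between /ð/ and [ɣ]; the remaining terminals match.
Tracing each changed feature up the tree, the paths first meet at Place; any lower node misses at least one of them.
If Place spreads, every terminal under it takes /k'/'s value, producing [ɣ] as observed.
[continuant] — on which /k'/ differs from /ð/ — is unchanged, so neither Supralaryngeal nor anything higher can have spread; the constituent is no larger than Place.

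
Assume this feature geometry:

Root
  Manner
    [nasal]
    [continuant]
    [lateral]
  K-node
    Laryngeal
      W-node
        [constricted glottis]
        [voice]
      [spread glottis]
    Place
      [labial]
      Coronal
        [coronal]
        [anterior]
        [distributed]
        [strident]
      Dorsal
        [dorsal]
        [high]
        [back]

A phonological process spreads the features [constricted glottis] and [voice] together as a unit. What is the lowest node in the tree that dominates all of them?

[constricted glottis]: Root / K-node / Laryngeal / W-node / [constricted glottis].
[voice]: Root / K-node / Laryngeal / W-node / [voice].
The lowest node appearing on every path is W-node; each proper daughter of W-node fails to dominate at least one of the listed features.

W-node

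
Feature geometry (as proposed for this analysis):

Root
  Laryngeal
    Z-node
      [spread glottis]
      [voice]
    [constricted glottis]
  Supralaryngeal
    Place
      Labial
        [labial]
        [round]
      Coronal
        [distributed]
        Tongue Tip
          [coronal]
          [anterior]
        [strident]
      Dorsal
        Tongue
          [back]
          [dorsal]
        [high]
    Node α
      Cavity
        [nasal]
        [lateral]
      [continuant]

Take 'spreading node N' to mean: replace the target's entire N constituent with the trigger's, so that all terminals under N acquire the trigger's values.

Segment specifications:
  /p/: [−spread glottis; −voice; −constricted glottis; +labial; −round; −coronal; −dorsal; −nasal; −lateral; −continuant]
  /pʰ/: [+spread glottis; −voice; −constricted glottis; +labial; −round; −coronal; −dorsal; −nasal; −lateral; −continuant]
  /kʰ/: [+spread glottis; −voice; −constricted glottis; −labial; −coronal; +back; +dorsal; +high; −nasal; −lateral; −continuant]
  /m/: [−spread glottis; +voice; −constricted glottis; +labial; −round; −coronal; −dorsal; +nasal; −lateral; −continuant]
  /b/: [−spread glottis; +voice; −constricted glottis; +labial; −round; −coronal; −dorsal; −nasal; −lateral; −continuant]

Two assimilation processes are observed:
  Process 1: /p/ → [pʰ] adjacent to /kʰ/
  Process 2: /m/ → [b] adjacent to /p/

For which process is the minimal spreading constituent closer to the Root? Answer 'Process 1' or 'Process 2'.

Process 1: the feature that changes is [spread glottis]; the minimal node is [spread glottis] (depth 3).
In Process 2, [nasal] changes, so the minimal spreading node is [nasal] at depth 4.
Depth 3 < depth 4; Process 1 involves the structurally higher constituent [spread glottis].

Process 1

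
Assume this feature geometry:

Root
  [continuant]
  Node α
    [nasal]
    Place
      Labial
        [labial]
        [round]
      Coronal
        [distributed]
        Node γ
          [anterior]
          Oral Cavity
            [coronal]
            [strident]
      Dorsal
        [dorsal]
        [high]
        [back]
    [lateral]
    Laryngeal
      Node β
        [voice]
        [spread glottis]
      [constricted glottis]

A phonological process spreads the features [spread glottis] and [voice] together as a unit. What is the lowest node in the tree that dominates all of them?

[spread glottis] is immediately dominated by Node β.
[voice] is immediately dominated by Node β.
Node β is the lowest common ancestor — every listed feature sits under it, and no single subconstituent of Node β covers them all.

Node β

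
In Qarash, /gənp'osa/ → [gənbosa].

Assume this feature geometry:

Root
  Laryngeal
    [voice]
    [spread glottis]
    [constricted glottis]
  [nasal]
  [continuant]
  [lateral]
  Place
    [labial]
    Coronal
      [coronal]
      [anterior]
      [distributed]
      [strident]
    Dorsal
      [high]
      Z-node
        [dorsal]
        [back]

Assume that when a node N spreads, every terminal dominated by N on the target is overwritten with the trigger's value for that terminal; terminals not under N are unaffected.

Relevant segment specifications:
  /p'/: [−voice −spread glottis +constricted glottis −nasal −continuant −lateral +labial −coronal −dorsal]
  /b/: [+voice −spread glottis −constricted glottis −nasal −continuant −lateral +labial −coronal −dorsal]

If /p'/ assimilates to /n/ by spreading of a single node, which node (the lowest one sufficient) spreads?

The alternation /p'/ → [b] changes [voice], [constricted glottis] and nothing else.
Tracing each changed feature up the tree, the paths first meet at Laryngeal; any lower node misses at least one of them.
Delinking /p'/'s Laryngeal and associating /n/'s Laryngeal gives precisely the feature bundle of [b].
[nasal], [coronal] — on which /n/ differs from /p'/ — are unchanged, so Root cannot have spread; the constituent is no larger than Laryngeal.

Laryngeal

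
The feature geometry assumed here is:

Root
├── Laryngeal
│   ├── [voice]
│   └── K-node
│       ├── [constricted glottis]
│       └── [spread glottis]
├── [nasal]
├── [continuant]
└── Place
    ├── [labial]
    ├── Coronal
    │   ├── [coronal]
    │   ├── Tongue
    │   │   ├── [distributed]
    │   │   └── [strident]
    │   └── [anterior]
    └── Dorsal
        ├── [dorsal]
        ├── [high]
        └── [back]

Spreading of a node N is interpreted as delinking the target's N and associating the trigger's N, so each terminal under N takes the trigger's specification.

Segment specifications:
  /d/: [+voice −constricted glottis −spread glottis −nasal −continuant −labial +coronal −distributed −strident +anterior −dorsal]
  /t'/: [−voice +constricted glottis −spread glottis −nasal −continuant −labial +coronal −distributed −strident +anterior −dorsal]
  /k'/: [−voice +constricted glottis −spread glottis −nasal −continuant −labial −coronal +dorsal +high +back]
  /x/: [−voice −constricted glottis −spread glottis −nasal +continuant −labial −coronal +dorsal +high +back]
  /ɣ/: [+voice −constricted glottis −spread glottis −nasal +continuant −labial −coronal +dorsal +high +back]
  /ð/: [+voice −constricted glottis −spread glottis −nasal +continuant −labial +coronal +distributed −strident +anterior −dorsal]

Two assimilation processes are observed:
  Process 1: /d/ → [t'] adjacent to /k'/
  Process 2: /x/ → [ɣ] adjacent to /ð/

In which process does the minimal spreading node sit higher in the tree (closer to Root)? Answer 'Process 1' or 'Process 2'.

Process 1

In Process 1, [voice], [constricted glottis] change, so the minimal spreading node is Laryngeal at depth 1.
Process 2 alters [voice]; the lowest dominating node is [voice] (depth 2 from Root).
Laryngeal (depth 1) sits above [voice] (depth 2), making Process 1 the one with the higher spreading node.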